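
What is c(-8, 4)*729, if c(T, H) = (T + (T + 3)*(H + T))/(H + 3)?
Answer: 8748/7 ≈ 1249.7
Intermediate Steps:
c(T, H) = (T + (3 + T)*(H + T))/(3 + H)
c(-8, 4)*729 = (((-8)² + 3*4 + 4*(-8) + 4*(-8))/(3 + 4))*729 = ((64 + 12 - 32 - 32)/7)*729 = ((⅐)*12)*729 = (12/7)*729 = 8748/7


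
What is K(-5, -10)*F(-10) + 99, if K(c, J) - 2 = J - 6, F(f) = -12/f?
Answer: 411/5 ≈ 82.200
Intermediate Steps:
K(c, J) = -4 + J (K(c, J) = 2 + (J - 6) = 2 + (-6 + J) = -4 + J)
K(-5, -10)*F(-10) + 99 = (-4 - 10)*(-12/(-10)) + 99 = -(-168)*(-1)/10 + 99 = -14*6/5 + 99 = -84/5 + 99 = 411/5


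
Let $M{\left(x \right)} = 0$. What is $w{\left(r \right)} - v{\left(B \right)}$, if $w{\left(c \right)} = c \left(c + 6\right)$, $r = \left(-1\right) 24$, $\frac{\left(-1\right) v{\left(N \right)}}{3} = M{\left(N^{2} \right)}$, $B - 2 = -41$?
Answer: $432$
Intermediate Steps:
$B = -39$ ($B = 2 - 41 = -39$)
$v{\left(N \right)} = 0$ ($v{\left(N \right)} = \left(-3\right) 0 = 0$)
$r = -24$
$w{\left(c \right)} = c \left(6 + c\right)$
$w{\left(r \right)} - v{\left(B \right)} = - 24 \left(6 - 24\right) - 0 = \left(-24\right) \left(-18\right) + 0 = 432 + 0 = 432$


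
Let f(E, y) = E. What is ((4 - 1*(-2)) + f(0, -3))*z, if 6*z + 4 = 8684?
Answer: 8680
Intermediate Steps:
z = 4340/3 (z = -⅔ + (⅙)*8684 = -⅔ + 4342/3 = 4340/3 ≈ 1446.7)
((4 - 1*(-2)) + f(0, -3))*z = ((4 - 1*(-2)) + 0)*(4340/3) = ((4 + 2) + 0)*(4340/3) = (6 + 0)*(4340/3) = 6*(4340/3) = 8680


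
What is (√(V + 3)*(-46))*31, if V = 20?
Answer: -1426*√23 ≈ -6838.9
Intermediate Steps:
(√(V + 3)*(-46))*31 = (√(20 + 3)*(-46))*31 = (√23*(-46))*31 = -46*√23*31 = -1426*√23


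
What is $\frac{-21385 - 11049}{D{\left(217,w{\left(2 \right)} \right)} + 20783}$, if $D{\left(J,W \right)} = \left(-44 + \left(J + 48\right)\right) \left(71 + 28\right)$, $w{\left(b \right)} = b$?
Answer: $- \frac{16217}{21331} \approx -0.76025$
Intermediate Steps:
$D{\left(J,W \right)} = 396 + 99 J$ ($D{\left(J,W \right)} = \left(-44 + \left(48 + J\right)\right) 99 = \left(4 + J\right) 99 = 396 + 99 J$)
$\frac{-21385 - 11049}{D{\left(217,w{\left(2 \right)} \right)} + 20783} = \frac{-21385 - 11049}{\left(396 + 99 \cdot 217\right) + 20783} = - \frac{32434}{\left(396 + 21483\right) + 20783} = - \frac{32434}{21879 + 20783} = - \frac{32434}{42662} = \left(-32434\right) \frac{1}{42662} = - \frac{16217}{21331}$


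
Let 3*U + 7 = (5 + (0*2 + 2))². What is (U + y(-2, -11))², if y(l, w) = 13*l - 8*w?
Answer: 5776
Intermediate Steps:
y(l, w) = -8*w + 13*l
U = 14 (U = -7/3 + (5 + (0*2 + 2))²/3 = -7/3 + (5 + (0 + 2))²/3 = -7/3 + (5 + 2)²/3 = -7/3 + (⅓)*7² = -7/3 + (⅓)*49 = -7/3 + 49/3 = 14)
(U + y(-2, -11))² = (14 + (-8*(-11) + 13*(-2)))² = (14 + (88 - 26))² = (14 + 62)² = 76² = 5776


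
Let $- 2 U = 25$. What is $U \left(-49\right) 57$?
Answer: $\frac{69825}{2} \approx 34913.0$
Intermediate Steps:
$U = - \frac{25}{2}$ ($U = \left(- \frac{1}{2}\right) 25 = - \frac{25}{2} \approx -12.5$)
$U \left(-49\right) 57 = \left(- \frac{25}{2}\right) \left(-49\right) 57 = \frac{1225}{2} \cdot 57 = \frac{69825}{2}$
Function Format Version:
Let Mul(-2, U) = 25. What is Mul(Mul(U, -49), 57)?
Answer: Rational(69825, 2) ≈ 34913.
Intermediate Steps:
U = Rational(-25, 2) (U = Mul(Rational(-1, 2), 25) = Rational(-25, 2) ≈ -12.500)
Mul(Mul(U, -49), 57) = Mul(Mul(Rational(-25, 2), -49), 57) = Mul(Rational(1225, 2), 57) = Rational(69825, 2)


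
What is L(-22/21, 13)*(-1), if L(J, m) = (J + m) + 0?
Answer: -251/21 ≈ -11.952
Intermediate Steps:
L(J, m) = J + m
L(-22/21, 13)*(-1) = (-22/21 + 13)*(-1) = (251/21)*(-1) = -251/21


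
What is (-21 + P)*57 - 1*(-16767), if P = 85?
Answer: 20415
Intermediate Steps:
(-21 + P)*57 - 1*(-16767) = (-21 + 85)*57 - 1*(-16767) = 64*57 + 16767 = 3648 + 16767 = 20415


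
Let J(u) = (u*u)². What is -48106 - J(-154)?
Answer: -562496762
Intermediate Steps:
J(u) = u⁴ (J(u) = (u²)² = u⁴)
-48106 - J(-154) = -48106 - 1*(-154)⁴ = -48106 - 1*562448656 = -48106 - 562448656 = -562496762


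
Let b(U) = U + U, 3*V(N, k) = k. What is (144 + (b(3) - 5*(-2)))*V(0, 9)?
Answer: 480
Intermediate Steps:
V(N, k) = k/3
b(U) = 2*U
(144 + (b(3) - 5*(-2)))*V(0, 9) = (144 + (2*3 - 5*(-2)))*((1/3)*9) = (144 + (6 + 10))*3 = (144 + 16)*3 = 160*3 = 480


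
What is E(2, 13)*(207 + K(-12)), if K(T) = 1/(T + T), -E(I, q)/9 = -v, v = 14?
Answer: 104307/4 ≈ 26077.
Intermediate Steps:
E(I, q) = 126 (E(I, q) = -(-9)*14 = -9*(-14) = 126)
K(T) = 1/(2*T)
E(2, 13)*(207 + K(-12)) = 126*(207 + (1/2)/(-12)) = 126*(207 + (1/2)*(-1/12)) = 126*(207 - 1/24) = 126*(4967/24) = 104307/4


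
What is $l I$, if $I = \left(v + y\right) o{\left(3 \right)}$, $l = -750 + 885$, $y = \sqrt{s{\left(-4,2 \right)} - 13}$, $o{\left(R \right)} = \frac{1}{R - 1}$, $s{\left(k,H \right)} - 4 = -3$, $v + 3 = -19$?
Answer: $-1485 + 135 i \sqrt{3} \approx -1485.0 + 233.83 i$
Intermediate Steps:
$v = -22$ ($v = -3 - 19 = -22$)
$s{\left(k,H \right)} = 1$ ($s{\left(k,H \right)} = 4 - 3 = 1$)
$o{\left(R \right)} = \frac{1}{-1 + R}$
$y = 2 i \sqrt{3}$ ($y = \sqrt{1 - 13} = \sqrt{-12} = 2 i \sqrt{3} \approx 3.4641 i$)
$l = 135$
$I = -11 + i \sqrt{3}$ ($I = \frac{-22 + 2 i \sqrt{3}}{-1 + 3} = \frac{-22 + 2 i \sqrt{3}}{2} = \left(-22 + 2 i \sqrt{3}\right) \frac{1}{2} = -11 + i \sqrt{3} \approx -11.0 + 1.732 i$)
$l I = 135 \left(-11 + i \sqrt{3}\right) = -1485 + 135 i \sqrt{3}$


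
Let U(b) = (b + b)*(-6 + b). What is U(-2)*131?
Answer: 4192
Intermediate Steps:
U(b) = 2*b*(-6 + b) (U(b) = (2*b)*(-6 + b) = 2*b*(-6 + b))
U(-2)*131 = (2*(-2)*(-6 - 2))*131 = (2*(-2)*(-8))*131 = 32*131 = 4192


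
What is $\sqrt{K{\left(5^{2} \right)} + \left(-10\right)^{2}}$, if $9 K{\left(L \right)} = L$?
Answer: $\frac{5 \sqrt{37}}{3} \approx 10.138$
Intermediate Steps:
$K{\left(L \right)} = \frac{L}{9}$
$\sqrt{K{\left(5^{2} \right)} + \left(-10\right)^{2}} = \sqrt{\frac{5^{2}}{9} + \left(-10\right)^{2}} = \sqrt{\frac{1}{9} \cdot 25 + 100} = \sqrt{\frac{25}{9} + 100} = \sqrt{\frac{925}{9}} = \frac{5 \sqrt{37}}{3}$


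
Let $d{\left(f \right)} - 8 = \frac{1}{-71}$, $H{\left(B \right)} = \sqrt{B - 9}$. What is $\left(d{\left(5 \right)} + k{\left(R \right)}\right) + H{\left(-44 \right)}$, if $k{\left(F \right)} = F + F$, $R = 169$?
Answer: $\frac{24565}{71} + i \sqrt{53} \approx 345.99 + 7.2801 i$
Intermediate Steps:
$H{\left(B \right)} = \sqrt{-9 + B}$
$d{\left(f \right)} = \frac{567}{71}$ ($d{\left(f \right)} = 8 + \frac{1}{-71} = 8 - \frac{1}{71} = \frac{567}{71}$)
$k{\left(F \right)} = 2 F$
$\left(d{\left(5 \right)} + k{\left(R \right)}\right) + H{\left(-44 \right)} = \left(\frac{567}{71} + 2 \cdot 169\right) + \sqrt{-9 - 44} = \left(\frac{567}{71} + 338\right) + \sqrt{-53} = \frac{24565}{71} + i \sqrt{53}$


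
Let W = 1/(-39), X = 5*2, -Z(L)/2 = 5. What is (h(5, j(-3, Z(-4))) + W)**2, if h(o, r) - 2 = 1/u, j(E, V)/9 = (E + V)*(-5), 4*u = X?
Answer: 214369/38025 ≈ 5.6376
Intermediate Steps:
Z(L) = -10 (Z(L) = -2*5 = -10)
X = 10
u = 5/2 (u = (1/4)*10 = 5/2 ≈ 2.5000)
j(E, V) = -45*E - 45*V (j(E, V) = 9*((E + V)*(-5)) = 9*(-5*E - 5*V) = -45*E - 45*V)
h(o, r) = 12/5 (h(o, r) = 2 + 1/(5/2) = 2 + 2/5 = 12/5)
W = -1/39 ≈ -0.025641
(h(5, j(-3, Z(-4))) + W)**2 = (12/5 - 1/39)**2 = (463/195)**2 = 214369/38025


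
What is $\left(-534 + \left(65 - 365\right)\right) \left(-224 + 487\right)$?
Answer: $-219342$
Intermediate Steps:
$\left(-534 + \left(65 - 365\right)\right) \left(-224 + 487\right) = \left(-534 + \left(65 - 365\right)\right) 263 = \left(-534 - 300\right) 263 = \left(-834\right) 263 = -219342$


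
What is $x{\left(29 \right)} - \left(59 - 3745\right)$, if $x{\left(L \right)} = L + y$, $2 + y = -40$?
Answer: $3673$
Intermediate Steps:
$y = -42$ ($y = -2 - 40 = -42$)
$x{\left(L \right)} = -42 + L$ ($x{\left(L \right)} = L - 42 = -42 + L$)
$x{\left(29 \right)} - \left(59 - 3745\right) = \left(-42 + 29\right) - \left(59 - 3745\right) = -13 - \left(59 - 3745\right) = -13 - -3686 = -13 + 3686 = 3673$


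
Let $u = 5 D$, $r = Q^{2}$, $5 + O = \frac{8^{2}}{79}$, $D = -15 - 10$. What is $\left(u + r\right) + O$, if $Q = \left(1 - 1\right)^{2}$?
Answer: $- \frac{10206}{79} \approx -129.19$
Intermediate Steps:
$D = -25$
$O = - \frac{331}{79}$ ($O = -5 + \frac{8^{2}}{79} = -5 + 64 \cdot \frac{1}{79} = -5 + \frac{64}{79} = - \frac{331}{79} \approx -4.1899$)
$Q = 0$ ($Q = 0^{2} = 0$)
$r = 0$ ($r = 0^{2} = 0$)
$u = -125$ ($u = 5 \left(-25\right) = -125$)
$\left(u + r\right) + O = \left(-125 + 0\right) - \frac{331}{79} = -125 - \frac{331}{79} = - \frac{10206}{79}$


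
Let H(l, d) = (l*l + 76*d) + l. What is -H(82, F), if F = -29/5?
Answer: -31826/5 ≈ -6365.2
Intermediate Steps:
F = -29/5 (F = -29*1/5 = -29/5 ≈ -5.8000)
H(l, d) = l + l**2 + 76*d (H(l, d) = (l**2 + 76*d) + l = l + l**2 + 76*d)
-H(82, F) = -(82 + 82**2 + 76*(-29/5)) = -(82 + 6724 - 2204/5) = -1*31826/5 = -31826/5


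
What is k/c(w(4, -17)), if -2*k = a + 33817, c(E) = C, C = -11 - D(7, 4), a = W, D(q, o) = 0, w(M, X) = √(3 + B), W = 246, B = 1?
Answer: 34063/22 ≈ 1548.3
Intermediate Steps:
w(M, X) = 2 (w(M, X) = √(3 + 1) = √4 = 2)
a = 246
C = -11 (C = -11 - 1*0 = -11 + 0 = -11)
c(E) = -11
k = -34063/2 (k = -(246 + 33817)/2 = -½*34063 = -34063/2 ≈ -17032.)
k/c(w(4, -17)) = -34063/2/(-11) = -34063/2*(-1/11) = 34063/22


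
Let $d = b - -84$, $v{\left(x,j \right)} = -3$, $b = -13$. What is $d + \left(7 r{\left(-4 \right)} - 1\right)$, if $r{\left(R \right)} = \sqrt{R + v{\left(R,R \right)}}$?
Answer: $70 + 7 i \sqrt{7} \approx 70.0 + 18.52 i$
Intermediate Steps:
$r{\left(R \right)} = \sqrt{-3 + R}$ ($r{\left(R \right)} = \sqrt{R - 3} = \sqrt{-3 + R}$)
$d = 71$ ($d = -13 - -84 = -13 + 84 = 71$)
$d + \left(7 r{\left(-4 \right)} - 1\right) = 71 - \left(1 - 7 \sqrt{-3 - 4}\right) = 71 - \left(1 - 7 \sqrt{-7}\right) = 71 - \left(1 - 7 i \sqrt{7}\right) = 70 + 7 i \sqrt{7}$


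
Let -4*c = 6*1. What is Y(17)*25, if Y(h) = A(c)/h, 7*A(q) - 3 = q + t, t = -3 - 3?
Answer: -225/238 ≈ -0.94538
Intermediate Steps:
t = -6
c = -3/2 ≈ -1.5000
A(q) = -3/7 + q/7 (A(q) = 3/7 + (q - 6)/7 = 3/7 + (-6 + q)/7 = 3/7 + (-6/7 + q/7) = -3/7 + q/7)
Y(h) = -9/(14*h) (Y(h) = (-3/7 + (1/7)*(-3/2))/h = (-3/7 - 3/14)/h = -9/(14*h))
Y(17)*25 = -9/14/17*25 = -9/14*1/17*25 = -9/238*25 = -225/238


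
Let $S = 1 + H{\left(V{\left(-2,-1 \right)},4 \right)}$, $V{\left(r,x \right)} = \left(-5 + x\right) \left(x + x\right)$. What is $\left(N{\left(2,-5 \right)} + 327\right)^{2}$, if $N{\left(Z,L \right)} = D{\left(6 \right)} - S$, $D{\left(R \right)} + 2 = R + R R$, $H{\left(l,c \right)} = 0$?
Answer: $133956$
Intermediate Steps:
$V{\left(r,x \right)} = 2 x \left(-5 + x\right)$ ($V{\left(r,x \right)} = \left(-5 + x\right) 2 x = 2 x \left(-5 + x\right)$)
$D{\left(R \right)} = -2 + R + R^{2}$ ($D{\left(R \right)} = -2 + \left(R + R R\right) = -2 + \left(R + R^{2}\right) = -2 + R + R^{2}$)
$S = 1$ ($S = 1 + 0 = 1$)
$N{\left(Z,L \right)} = 39$ ($N{\left(Z,L \right)} = \left(-2 + 6 + 6^{2}\right) - 1 = \left(-2 + 6 + 36\right) - 1 = 40 - 1 = 39$)
$\left(N{\left(2,-5 \right)} + 327\right)^{2} = \left(39 + 327\right)^{2} = 366^{2} = 133956$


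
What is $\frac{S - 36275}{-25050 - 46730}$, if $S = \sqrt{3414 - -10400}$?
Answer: $\frac{7255}{14356} - \frac{\sqrt{13814}}{71780} \approx 0.50373$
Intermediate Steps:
$S = \sqrt{13814}$ ($S = \sqrt{3414 + 10400} = \sqrt{13814} \approx 117.53$)
$\frac{S - 36275}{-25050 - 46730} = \frac{\sqrt{13814} - 36275}{-25050 - 46730} = \frac{-36275 + \sqrt{13814}}{-71780} = \left(-36275 + \sqrt{13814}\right) \left(- \frac{1}{71780}\right) = \frac{7255}{14356} - \frac{\sqrt{13814}}{71780}$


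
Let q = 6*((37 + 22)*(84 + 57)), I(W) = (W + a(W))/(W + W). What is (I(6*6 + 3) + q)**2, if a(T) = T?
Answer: 2491507225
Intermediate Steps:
I(W) = 1 (I(W) = (W + W)/(W + W) = (2*W)/((2*W)) = (2*W)*(1/(2*W)) = 1)
q = 49914 (q = 6*(59*141) = 6*8319 = 49914)
(I(6*6 + 3) + q)**2 = (1 + 49914)**2 = 49915**2 = 2491507225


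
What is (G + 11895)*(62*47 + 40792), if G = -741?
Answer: 487496724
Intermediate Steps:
(G + 11895)*(62*47 + 40792) = (-741 + 11895)*(62*47 + 40792) = 11154*(2914 + 40792) = 11154*43706 = 487496724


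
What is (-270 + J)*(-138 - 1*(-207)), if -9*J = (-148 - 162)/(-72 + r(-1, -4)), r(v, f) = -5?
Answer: -4310660/231 ≈ -18661.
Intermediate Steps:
J = -310/693 (J = -(-148 - 162)/(9*(-72 - 5)) = -(-310)/(9*(-77)) = -(-310)*(-1)/(9*77) = -⅑*310/77 = -310/693 ≈ -0.44733)
(-270 + J)*(-138 - 1*(-207)) = (-270 - 310/693)*(-138 - 1*(-207)) = -187420*(-138 + 207)/693 = -187420/693*69 = -4310660/231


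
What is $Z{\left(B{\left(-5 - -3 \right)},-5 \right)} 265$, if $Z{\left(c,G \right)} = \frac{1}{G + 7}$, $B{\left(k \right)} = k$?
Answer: $\frac{265}{2} \approx 132.5$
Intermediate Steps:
$Z{\left(c,G \right)} = \frac{1}{7 + G}$
$Z{\left(B{\left(-5 - -3 \right)},-5 \right)} 265 = \frac{1}{7 - 5} \cdot 265 = \frac{1}{2} \cdot 265 = \frac{265}{2}$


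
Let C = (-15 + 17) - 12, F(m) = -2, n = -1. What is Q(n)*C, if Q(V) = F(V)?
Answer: 20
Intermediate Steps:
Q(V) = -2
C = -10 (C = 2 - 12 = -10)
Q(n)*C = -2*(-10) = 20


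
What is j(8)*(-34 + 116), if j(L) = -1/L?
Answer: -41/4 ≈ -10.250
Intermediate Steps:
j(8)*(-34 + 116) = (-1/8)*(-34 + 116) = -1*⅛*82 = -⅛*82 = -41/4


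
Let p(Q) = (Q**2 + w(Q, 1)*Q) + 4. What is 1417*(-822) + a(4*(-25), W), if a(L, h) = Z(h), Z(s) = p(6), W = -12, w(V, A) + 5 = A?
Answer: -1164758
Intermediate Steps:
w(V, A) = -5 + A
p(Q) = 4 + Q**2 - 4*Q (p(Q) = (Q**2 + (-5 + 1)*Q) + 4 = (Q**2 - 4*Q) + 4 = 4 + Q**2 - 4*Q)
Z(s) = 16 (Z(s) = 4 + 6**2 - 4*6 = 4 + 36 - 24 = 16)
a(L, h) = 16
1417*(-822) + a(4*(-25), W) = 1417*(-822) + 16 = -1164774 + 16 = -1164758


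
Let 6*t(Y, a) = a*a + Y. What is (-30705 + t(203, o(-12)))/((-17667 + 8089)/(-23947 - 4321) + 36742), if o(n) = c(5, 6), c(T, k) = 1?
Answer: -433503914/519316217 ≈ -0.83476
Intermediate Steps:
o(n) = 1
t(Y, a) = Y/6 + a**2/6 (t(Y, a) = (a*a + Y)/6 = (a**2 + Y)/6 = (Y + a**2)/6 = Y/6 + a**2/6)
(-30705 + t(203, o(-12)))/((-17667 + 8089)/(-23947 - 4321) + 36742) = (-30705 + ((1/6)*203 + (1/6)*1**2))/((-17667 + 8089)/(-23947 - 4321) + 36742) = (-30705 + (203/6 + (1/6)*1))/(-9578/(-28268) + 36742) = (-30705 + (203/6 + 1/6))/(-9578*(-1/28268) + 36742) = (-30705 + 34)/(4789/14134 + 36742) = -30671/519316217/14134 = -30671*14134/519316217 = -433503914/519316217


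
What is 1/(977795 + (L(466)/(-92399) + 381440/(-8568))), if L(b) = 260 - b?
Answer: 98959329/96757531735861 ≈ 1.0228e-6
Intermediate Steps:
1/(977795 + (L(466)/(-92399) + 381440/(-8568))) = 1/(977795 + ((260 - 1*466)/(-92399) + 381440/(-8568))) = 1/(977795 + ((260 - 466)*(-1/92399) + 381440*(-1/8568))) = 1/(977795 + (-206*(-1/92399) - 47680/1071)) = 1/(977795 + (206/92399 - 47680/1071)) = 1/(977795 - 4405363694/98959329) = 1/(96757531735861/98959329) = 98959329/96757531735861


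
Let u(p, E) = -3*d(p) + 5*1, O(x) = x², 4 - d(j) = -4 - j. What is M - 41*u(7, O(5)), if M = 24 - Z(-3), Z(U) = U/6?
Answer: 3329/2 ≈ 1664.5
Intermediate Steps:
Z(U) = U/6 (Z(U) = U*(⅙) = U/6)
d(j) = 8 + j (d(j) = 4 - (-4 - j) = 4 + (4 + j) = 8 + j)
u(p, E) = -19 - 3*p (u(p, E) = -3*(8 + p) + 5*1 = (-24 - 3*p) + 5 = -19 - 3*p)
M = 49/2 (M = 24 - (-3)/6 = 24 - 1*(-½) = 24 + ½ = 49/2 ≈ 24.500)
M - 41*u(7, O(5)) = 49/2 - 41*(-19 - 3*7) = 49/2 - 41*(-19 - 21) = 49/2 - 41*(-40) = 49/2 + 1640 = 3329/2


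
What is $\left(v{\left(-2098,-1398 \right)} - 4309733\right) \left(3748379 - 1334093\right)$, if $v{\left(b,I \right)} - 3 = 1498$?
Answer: $-10401304202352$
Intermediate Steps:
$v{\left(b,I \right)} = 1501$ ($v{\left(b,I \right)} = 3 + 1498 = 1501$)
$\left(v{\left(-2098,-1398 \right)} - 4309733\right) \left(3748379 - 1334093\right) = \left(1501 - 4309733\right) \left(3748379 - 1334093\right) = \left(-4308232\right) 2414286 = -10401304202352$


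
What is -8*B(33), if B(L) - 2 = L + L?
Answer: -544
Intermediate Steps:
B(L) = 2 + 2*L (B(L) = 2 + (L + L) = 2 + 2*L)
-8*B(33) = -8*(2 + 2*33) = -8*(2 + 66) = -8*68 = -544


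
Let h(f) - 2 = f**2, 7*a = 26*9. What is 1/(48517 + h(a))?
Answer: 49/2432187 ≈ 2.0146e-5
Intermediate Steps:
a = 234/7 (a = (26*9)/7 = (1/7)*234 = 234/7 ≈ 33.429)
h(f) = 2 + f**2
1/(48517 + h(a)) = 1/(48517 + (2 + (234/7)**2)) = 1/(48517 + (2 + 54756/49)) = 1/(48517 + 54854/49) = 1/(2432187/49) = 49/2432187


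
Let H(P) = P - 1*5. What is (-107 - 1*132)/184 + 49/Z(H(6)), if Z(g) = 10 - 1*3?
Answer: 1049/184 ≈ 5.7011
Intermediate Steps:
H(P) = -5 + P (H(P) = P - 5 = -5 + P)
Z(g) = 7 (Z(g) = 10 - 3 = 7)
(-107 - 1*132)/184 + 49/Z(H(6)) = (-107 - 1*132)/184 + 49/7 = (-107 - 132)*(1/184) + 49*(⅐) = -239*1/184 + 7 = -239/184 + 7 = 1049/184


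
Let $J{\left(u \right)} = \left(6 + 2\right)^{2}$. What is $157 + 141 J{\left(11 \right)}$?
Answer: $9181$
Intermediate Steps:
$J{\left(u \right)} = 64$ ($J{\left(u \right)} = 8^{2} = 64$)
$157 + 141 J{\left(11 \right)} = 157 + 141 \cdot 64 = 157 + 9024 = 9181$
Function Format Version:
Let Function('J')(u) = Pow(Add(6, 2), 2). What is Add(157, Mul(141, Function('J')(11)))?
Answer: 9181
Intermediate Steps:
Function('J')(u) = 64 (Function('J')(u) = Pow(8, 2) = 64)
Add(157, Mul(141, Function('J')(11))) = Add(157, Mul(141, 64)) = Add(157, 9024) = 9181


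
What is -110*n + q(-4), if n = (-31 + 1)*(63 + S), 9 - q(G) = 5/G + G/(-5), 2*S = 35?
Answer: 5313189/20 ≈ 2.6566e+5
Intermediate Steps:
S = 35/2 (S = (½)*35 = 35/2 ≈ 17.500)
q(G) = 9 - 5/G + G/5 (q(G) = 9 - (5/G + G/(-5)) = 9 - (5/G + G*(-⅕)) = 9 - (5/G - G/5) = 9 + (-5/G + G/5) = 9 - 5/G + G/5)
n = -2415 (n = (-31 + 1)*(63 + 35/2) = -30*161/2 = -2415)
-110*n + q(-4) = -110*(-2415) + (9 - 5/(-4) + (⅕)*(-4)) = 265650 + (9 - 5*(-¼) - ⅘) = 265650 + (9 + 5/4 - ⅘) = 265650 + 189/20 = 5313189/20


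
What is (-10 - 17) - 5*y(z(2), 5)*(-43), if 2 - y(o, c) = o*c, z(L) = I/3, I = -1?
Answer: 2284/3 ≈ 761.33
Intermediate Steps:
z(L) = -1/3
y(o, c) = 2 - c*o (y(o, c) = 2 - o*c = 2 - c*o)
(-10 - 17) - 5*y(z(2), 5)*(-43) = (-10 - 17) - 5*(2 - 1*5*(-1/3))*(-43) = -27 - 5*(2 + 5/3)*(-43) = -27 - 5*11/3*(-43) = -27 - 55/3*(-43) = -27 + 2365/3 = 2284/3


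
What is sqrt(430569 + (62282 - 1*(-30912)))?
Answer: sqrt(523763) ≈ 723.71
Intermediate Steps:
sqrt(430569 + (62282 - 1*(-30912))) = sqrt(430569 + (62282 + 30912)) = sqrt(430569 + 93194) = sqrt(523763)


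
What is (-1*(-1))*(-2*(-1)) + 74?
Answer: 76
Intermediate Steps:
(-1*(-1))*(-2*(-1)) + 74 = 1*2 + 74 = 2 + 74 = 76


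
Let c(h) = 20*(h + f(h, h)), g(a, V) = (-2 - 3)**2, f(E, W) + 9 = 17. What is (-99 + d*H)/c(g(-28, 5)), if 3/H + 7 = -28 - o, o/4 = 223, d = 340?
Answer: -30931/203940 ≈ -0.15167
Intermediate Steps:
f(E, W) = 8 (f(E, W) = -9 + 17 = 8)
o = 892 (o = 4*223 = 892)
g(a, V) = 25 (g(a, V) = (-5)**2 = 25)
c(h) = 160 + 20*h (c(h) = 20*(h + 8) = 20*(8 + h) = 160 + 20*h)
H = -1/309 (H = 3/(-7 + (-28 - 1*892)) = 3/(-7 + (-28 - 892)) = 3/(-7 - 920) = 3/(-927) = 3*(-1/927) = -1/309 ≈ -0.0032362)
(-99 + d*H)/c(g(-28, 5)) = (-99 + 340*(-1/309))/(160 + 20*25) = (-99 - 340/309)/(160 + 500) = -30931/309/660 = -30931/309*1/660 = -30931/203940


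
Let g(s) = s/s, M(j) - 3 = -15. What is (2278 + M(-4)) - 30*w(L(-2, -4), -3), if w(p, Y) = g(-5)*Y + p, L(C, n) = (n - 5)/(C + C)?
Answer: 4577/2 ≈ 2288.5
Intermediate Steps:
M(j) = -12 (M(j) = 3 - 15 = -12)
g(s) = 1
L(C, n) = (-5 + n)/(2*C) (L(C, n) = (-5 + n)/((2*C)) = (-5 + n)*(1/(2*C)) = (-5 + n)/(2*C))
w(p, Y) = Y + p (w(p, Y) = 1*Y + p = Y + p)
(2278 + M(-4)) - 30*w(L(-2, -4), -3) = (2278 - 12) - 30*(-3 + (½)*(-5 - 4)/(-2)) = 2266 - 30*(-3 + (½)*(-½)*(-9)) = 2266 - 30*(-3 + 9/4) = 2266 - 30*(-¾) = 2266 + 45/2 = 4577/2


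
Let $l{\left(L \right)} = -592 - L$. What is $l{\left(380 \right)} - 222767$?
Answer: $-223739$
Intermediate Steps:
$l{\left(380 \right)} - 222767 = \left(-592 - 380\right) - 222767 = -972 - 222767 = -223739$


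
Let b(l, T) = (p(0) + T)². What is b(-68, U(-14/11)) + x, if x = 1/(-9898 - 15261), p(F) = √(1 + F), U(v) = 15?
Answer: 6440703/25159 ≈ 256.00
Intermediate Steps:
x = -1/25159 (x = 1/(-25159) = -1/25159 ≈ -3.9747e-5)
b(l, T) = (1 + T)² (b(l, T) = (√(1 + 0) + T)² = (√1 + T)² = (1 + T)²)
b(-68, U(-14/11)) + x = (1 + 15)² - 1/25159 = 16² - 1/25159 = 256 - 1/25159 = 6440703/25159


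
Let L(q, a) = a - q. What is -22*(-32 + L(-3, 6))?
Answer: 506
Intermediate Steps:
-22*(-32 + L(-3, 6)) = -22*(-32 + (6 - 1*(-3))) = -22*(-32 + (6 + 3)) = -22*(-32 + 9) = -22*(-23) = 506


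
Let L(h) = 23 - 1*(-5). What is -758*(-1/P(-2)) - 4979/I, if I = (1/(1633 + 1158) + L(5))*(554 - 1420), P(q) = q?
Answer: -25635699497/67677034 ≈ -378.79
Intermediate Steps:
L(h) = 28 (L(h) = 23 + 5 = 28)
I = -67677034/2791 (I = (1/(1633 + 1158) + 28)*(554 - 1420) = (1/2791 + 28)*(-866) = (78149/2791)*(-866) = -67677034/2791 ≈ -24248.)
-758*(-1/P(-2)) - 4979/I = -758/((-1*(-2))) - 4979/(-67677034/2791) = -758/2 - 4979*(-2791/67677034) = -758*1/2 + 13896389/67677034 = -379 + 13896389/67677034 = -25635699497/67677034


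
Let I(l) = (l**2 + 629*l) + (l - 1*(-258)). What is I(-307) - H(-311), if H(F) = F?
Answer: -98592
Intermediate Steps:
I(l) = 258 + l**2 + 630*l (I(l) = (l**2 + 629*l) + (l + 258) = (l**2 + 629*l) + (258 + l) = 258 + l**2 + 630*l)
I(-307) - H(-311) = (258 + (-307)**2 + 630*(-307)) - 1*(-311) = (258 + 94249 - 193410) + 311 = -98903 + 311 = -98592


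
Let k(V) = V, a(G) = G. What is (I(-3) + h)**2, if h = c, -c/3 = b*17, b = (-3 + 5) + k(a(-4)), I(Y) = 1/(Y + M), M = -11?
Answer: 2036329/196 ≈ 10389.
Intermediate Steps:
I(Y) = 1/(-11 + Y) (I(Y) = 1/(Y - 11) = 1/(-11 + Y))
b = -2 (b = (-3 + 5) - 4 = 2 - 4 = -2)
c = 102 (c = -(-6)*17 = -3*(-34) = 102)
h = 102
(I(-3) + h)**2 = (1/(-11 - 3) + 102)**2 = (1/(-14) + 102)**2 = (-1/14 + 102)**2 = (1427/14)**2 = 2036329/196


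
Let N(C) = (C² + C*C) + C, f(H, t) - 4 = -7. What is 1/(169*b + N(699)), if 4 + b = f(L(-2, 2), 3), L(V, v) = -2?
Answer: 1/976718 ≈ 1.0238e-6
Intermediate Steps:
f(H, t) = -3 (f(H, t) = 4 - 7 = -3)
b = -7 (b = -4 - 3 = -7)
N(C) = C + 2*C² (N(C) = (C² + C²) + C = 2*C² + C = C + 2*C²)
1/(169*b + N(699)) = 1/(169*(-7) + 699*(1 + 2*699)) = 1/(-1183 + 699*(1 + 1398)) = 1/(-1183 + 699*1399) = 1/(-1183 + 977901) = 1/976718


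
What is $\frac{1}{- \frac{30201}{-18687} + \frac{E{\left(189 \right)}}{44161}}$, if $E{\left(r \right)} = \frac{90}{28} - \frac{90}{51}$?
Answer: $\frac{65468770822}{105809520311} \approx 0.61874$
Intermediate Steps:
$E{\left(r \right)} = \frac{345}{238}$ ($E{\left(r \right)} = 90 \cdot \frac{1}{28} - \frac{30}{17} = \frac{45}{14} - \frac{30}{17} = \frac{345}{238}$)
$\frac{1}{- \frac{30201}{-18687} + \frac{E{\left(189 \right)}}{44161}} = \frac{1}{- \frac{30201}{-18687} + \frac{345}{238 \cdot 44161}} = \frac{1}{\left(-30201\right) \left(- \frac{1}{18687}\right) + \frac{345}{238} \cdot \frac{1}{44161}} = \frac{1}{\frac{10067}{6229} + \frac{345}{10510318}} = \frac{1}{\frac{105809520311}{65468770822}} = \frac{65468770822}{105809520311}$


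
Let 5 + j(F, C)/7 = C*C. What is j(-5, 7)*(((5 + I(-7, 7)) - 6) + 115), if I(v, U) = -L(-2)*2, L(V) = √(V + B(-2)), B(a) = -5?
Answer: 35112 - 616*I*√7 ≈ 35112.0 - 1629.8*I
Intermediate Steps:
j(F, C) = -35 + 7*C² (j(F, C) = -35 + 7*(C*C) = -35 + 7*C²)
L(V) = √(-5 + V) (L(V) = √(V - 5) = √(-5 + V))
I(v, U) = -2*I*√7 (I(v, U) = -√(-5 - 2)*2 = -√(-7)*2 = -I*√7*2 = -2*I*√7)
j(-5, 7)*(((5 + I(-7, 7)) - 6) + 115) = (-35 + 7*7²)*(((5 - 2*I*√7) - 6) + 115) = (-35 + 7*49)*((-1 - 2*I*√7) + 115) = (-35 + 343)*(114 - 2*I*√7) = 308*(114 - 2*I*√7) = 35112 - 616*I*√7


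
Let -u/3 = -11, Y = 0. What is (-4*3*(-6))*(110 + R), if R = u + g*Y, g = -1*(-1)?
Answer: 10296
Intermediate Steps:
u = 33 (u = -3*(-11) = 33)
g = 1
R = 33 (R = 33 + 1*0 = 33 + 0 = 33)
(-4*3*(-6))*(110 + R) = (-4*3*(-6))*(110 + 33) = -12*(-6)*143 = 72*143 = 10296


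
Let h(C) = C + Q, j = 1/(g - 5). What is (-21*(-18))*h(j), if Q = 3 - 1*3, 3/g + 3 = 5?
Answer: -108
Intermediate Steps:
g = 3/2 (g = 3/(-3 + 5) = 3/2 ≈ 1.5000)
Q = 0 (Q = 3 - 3 = 0)
j = -2/7 (j = 1/(3/2 - 5) = 1/(-7/2) = -2/7 ≈ -0.28571)
h(C) = C (h(C) = C + 0 = C)
(-21*(-18))*h(j) = -21*(-18)*(-2/7) = 378*(-2/7) = -108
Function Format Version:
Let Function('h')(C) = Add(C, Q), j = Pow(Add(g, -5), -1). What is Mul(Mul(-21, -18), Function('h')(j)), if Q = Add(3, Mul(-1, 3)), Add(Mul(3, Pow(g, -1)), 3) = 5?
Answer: -108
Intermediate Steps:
g = Rational(3, 2) (g = Mul(3, Pow(Add(-3, 5), -1)) = Mul(3, Pow(2, -1)) = Mul(3, Rational(1, 2)) = Rational(3, 2) ≈ 1.5000)
Q = 0 (Q = Add(3, -3) = 0)
j = Rational(-2, 7) (j = Pow(Add(Rational(3, 2), -5), -1) = Pow(Rational(-7, 2), -1) = Rational(-2, 7) ≈ -0.28571)
Function('h')(C) = C (Function('h')(C) = Add(C, 0) = C)
Mul(Mul(-21, -18), Function('h')(j)) = Mul(Mul(-21, -18), Rational(-2, 7)) = Mul(378, Rational(-2, 7)) = -108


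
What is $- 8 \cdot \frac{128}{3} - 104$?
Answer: $- \frac{1336}{3} \approx -445.33$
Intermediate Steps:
$- 8 \cdot \frac{128}{3} - 104 = - 8 \cdot 128 \cdot \frac{1}{3} - 104 = \left(-8\right) \frac{128}{3} - 104 = - \frac{1024}{3} - 104 = - \frac{1336}{3}$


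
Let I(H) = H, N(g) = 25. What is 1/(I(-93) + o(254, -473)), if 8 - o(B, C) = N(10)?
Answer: -1/110 ≈ -0.0090909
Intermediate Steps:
o(B, C) = -17 (o(B, C) = 8 - 1*25 = 8 - 25 = -17)
1/(I(-93) + o(254, -473)) = 1/(-93 - 17) = 1/(-110) = -1/110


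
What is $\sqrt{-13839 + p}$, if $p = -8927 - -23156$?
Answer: $\sqrt{390} \approx 19.748$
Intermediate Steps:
$p = 14229$ ($p = -8927 + 23156 = 14229$)
$\sqrt{-13839 + p} = \sqrt{-13839 + 14229} = \sqrt{390}$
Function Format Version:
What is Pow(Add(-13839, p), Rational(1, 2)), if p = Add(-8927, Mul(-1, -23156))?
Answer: Pow(390, Rational(1, 2)) ≈ 19.748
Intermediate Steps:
p = 14229 (p = Add(-8927, 23156) = 14229)
Pow(Add(-13839, p), Rational(1, 2)) = Pow(Add(-13839, 14229), Rational(1, 2)) = Pow(390, Rational(1, 2))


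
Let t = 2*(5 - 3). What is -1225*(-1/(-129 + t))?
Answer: -49/5 ≈ -9.8000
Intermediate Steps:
t = 4 (t = 2*2 = 4)
-1225*(-1/(-129 + t)) = -1225*(-1/(-129 + 4)) = -1225/((-1*(-125))) = -1225/125 = -1225*1/125 = -49/5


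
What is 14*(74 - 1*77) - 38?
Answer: -80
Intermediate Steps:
14*(74 - 1*77) - 38 = 14*(74 - 77) - 38 = 14*(-3) - 38 = -42 - 38 = -80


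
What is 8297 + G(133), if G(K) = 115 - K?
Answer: 8279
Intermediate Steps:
8297 + G(133) = 8297 + (115 - 1*133) = 8297 + (115 - 133) = 8297 - 18 = 8279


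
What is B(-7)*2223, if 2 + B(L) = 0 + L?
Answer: -20007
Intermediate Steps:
B(L) = -2 + L (B(L) = -2 + (0 + L) = -2 + L)
B(-7)*2223 = (-2 - 7)*2223 = -9*2223 = -20007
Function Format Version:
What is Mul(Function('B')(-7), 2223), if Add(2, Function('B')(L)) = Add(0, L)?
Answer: -20007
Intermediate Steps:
Function('B')(L) = Add(-2, L) (Function('B')(L) = Add(-2, Add(0, L)) = Add(-2, L))
Mul(Function('B')(-7), 2223) = Mul(Add(-2, -7), 2223) = Mul(-9, 2223) = -20007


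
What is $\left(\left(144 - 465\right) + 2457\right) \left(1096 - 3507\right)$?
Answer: $-5149896$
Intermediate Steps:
$\left(\left(144 - 465\right) + 2457\right) \left(1096 - 3507\right) = \left(-321 + 2457\right) \left(-2411\right) = 2136 \left(-2411\right) = -5149896$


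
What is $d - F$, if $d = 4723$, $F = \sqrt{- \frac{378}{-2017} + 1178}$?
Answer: $4723 - \frac{2 \sqrt{1198301717}}{2017} \approx 4688.7$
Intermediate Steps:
$F = \frac{2 \sqrt{1198301717}}{2017}$ ($F = \sqrt{\left(-378\right) \left(- \frac{1}{2017}\right) + 1178} = \sqrt{\frac{378}{2017} + 1178} = \sqrt{\frac{2376404}{2017}} = \frac{2 \sqrt{1198301717}}{2017} \approx 34.325$)
$d - F = 4723 - \frac{2 \sqrt{1198301717}}{2017}$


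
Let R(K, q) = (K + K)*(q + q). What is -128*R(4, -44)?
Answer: 90112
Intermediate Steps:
R(K, q) = 4*K*q (R(K, q) = (2*K)*(2*q) = 4*K*q)
-128*R(4, -44) = -512*4*(-44) = -128*(-704) = 90112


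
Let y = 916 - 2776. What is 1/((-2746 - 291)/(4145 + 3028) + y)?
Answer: -7173/13344817 ≈ -0.00053751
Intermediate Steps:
y = -1860
1/((-2746 - 291)/(4145 + 3028) + y) = 1/((-2746 - 291)/(4145 + 3028) - 1860) = 1/(-3037/7173 - 1860) = 1/(-13344817/7173) = -7173/13344817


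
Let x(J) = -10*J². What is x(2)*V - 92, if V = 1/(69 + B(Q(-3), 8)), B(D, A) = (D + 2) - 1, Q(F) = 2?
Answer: -833/9 ≈ -92.556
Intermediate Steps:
B(D, A) = 1 + D (B(D, A) = (2 + D) - 1 = 1 + D)
V = 1/72 (V = 1/(69 + (1 + 2)) = 1/(69 + 3) = 1/72 ≈ 0.013889)
x(2)*V - 92 = -10*2²*(1/72) - 92 = -10*4*(1/72) - 92 = -40*1/72 - 92 = -5/9 - 92 = -833/9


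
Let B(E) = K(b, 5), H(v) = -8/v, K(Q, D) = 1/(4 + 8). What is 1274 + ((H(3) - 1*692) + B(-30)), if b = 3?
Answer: 6953/12 ≈ 579.42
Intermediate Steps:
K(Q, D) = 1/12
B(E) = 1/12
1274 + ((H(3) - 1*692) + B(-30)) = 1274 + ((-8/3 - 1*692) + 1/12) = 1274 + ((-8*⅓ - 692) + 1/12) = 1274 + ((-8/3 - 692) + 1/12) = 1274 + (-2084/3 + 1/12) = 1274 - 8335/12 = 6953/12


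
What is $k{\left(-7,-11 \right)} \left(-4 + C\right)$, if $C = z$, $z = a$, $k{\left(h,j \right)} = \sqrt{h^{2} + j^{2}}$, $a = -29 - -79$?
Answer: $46 \sqrt{170} \approx 599.77$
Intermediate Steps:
$a = 50$ ($a = -29 + 79 = 50$)
$z = 50$
$C = 50$
$k{\left(-7,-11 \right)} \left(-4 + C\right) = \sqrt{\left(-7\right)^{2} + \left(-11\right)^{2}} \left(-4 + 50\right) = \sqrt{49 + 121} \cdot 46 = \sqrt{170} \cdot 46 = 46 \sqrt{170}$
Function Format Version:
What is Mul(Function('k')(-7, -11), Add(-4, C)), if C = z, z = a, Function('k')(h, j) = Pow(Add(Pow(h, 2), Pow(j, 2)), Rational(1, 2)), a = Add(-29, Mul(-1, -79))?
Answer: Mul(46, Pow(170, Rational(1, 2))) ≈ 599.77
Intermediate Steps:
a = 50 (a = Add(-29, 79) = 50)
z = 50
C = 50
Mul(Function('k')(-7, -11), Add(-4, C)) = Mul(Pow(Add(Pow(-7, 2), Pow(-11, 2)), Rational(1, 2)), Add(-4, 50)) = Mul(Pow(Add(49, 121), Rational(1, 2)), 46) = Mul(Pow(170, Rational(1, 2)), 46) = Mul(46, Pow(170, Rational(1, 2)))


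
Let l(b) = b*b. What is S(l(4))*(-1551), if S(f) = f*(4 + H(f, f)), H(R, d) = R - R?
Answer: -99264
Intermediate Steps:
H(R, d) = 0
l(b) = b**2
S(f) = 4*f (S(f) = f*(4 + 0) = f*4 = 4*f)
S(l(4))*(-1551) = (4*4**2)*(-1551) = (4*16)*(-1551) = 64*(-1551) = -99264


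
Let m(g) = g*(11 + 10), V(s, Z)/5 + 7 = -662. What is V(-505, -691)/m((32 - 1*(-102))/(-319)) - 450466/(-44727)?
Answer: 960662359/2467878 ≈ 389.27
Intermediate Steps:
V(s, Z) = -3345 (V(s, Z) = -35 + 5*(-662) = -35 - 3310 = -3345)
m(g) = 21*g (m(g) = g*21 = 21*g)
V(-505, -691)/m((32 - 1*(-102))/(-319)) - 450466/(-44727) = -3345*(-319/(21*(32 - 1*(-102)))) - 450466/(-44727) = -3345*(-319/(21*(32 + 102))) - 450466*(-1/44727) = -3345/(21*(134*(-1/319))) + 26498/2631 = -3345/(21*(-134/319)) + 26498/2631 = -3345/(-2814/319) + 26498/2631 = -3345*(-319/2814) + 26498/2631 = 355685/938 + 26498/2631 = 960662359/2467878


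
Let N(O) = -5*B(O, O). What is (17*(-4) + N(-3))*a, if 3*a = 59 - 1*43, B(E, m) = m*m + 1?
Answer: -1888/3 ≈ -629.33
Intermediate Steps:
B(E, m) = 1 + m**2 (B(E, m) = m**2 + 1 = 1 + m**2)
a = 16/3 (a = (59 - 1*43)/3 = (59 - 43)/3 = (1/3)*16 = 16/3 ≈ 5.3333)
N(O) = -5 - 5*O**2 (N(O) = -5*(1 + O**2) = -5 - 5*O**2)
(17*(-4) + N(-3))*a = (17*(-4) + (-5 - 5*(-3)**2))*(16/3) = (-68 + (-5 - 5*9))*(16/3) = (-68 + (-5 - 45))*(16/3) = (-68 - 50)*(16/3) = -118*16/3 = -1888/3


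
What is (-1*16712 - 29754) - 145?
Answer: -46611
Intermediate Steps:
(-1*16712 - 29754) - 145 = (-16712 - 29754) - 145 = -46466 - 145 = -46611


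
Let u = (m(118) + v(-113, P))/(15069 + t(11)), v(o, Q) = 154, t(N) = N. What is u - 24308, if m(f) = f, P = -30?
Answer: -45820546/1885 ≈ -24308.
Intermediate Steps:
u = 34/1885 (u = (118 + 154)/(15069 + 11) = 272/15080 = 272*(1/15080) = 34/1885 ≈ 0.018037)
u - 24308 = 34/1885 - 24308 = -45820546/1885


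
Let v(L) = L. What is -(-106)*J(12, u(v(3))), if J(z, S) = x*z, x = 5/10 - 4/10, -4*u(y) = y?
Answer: 636/5 ≈ 127.20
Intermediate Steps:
u(y) = -y/4
x = ⅒ (x = 5*(⅒) - 4*⅒ = ½ - ⅖ = ⅒ ≈ 0.10000)
J(z, S) = z/10
-(-106)*J(12, u(v(3))) = -(-106)*(⅒)*12 = -(-106)*6/5 = -1*(-636/5) = 636/5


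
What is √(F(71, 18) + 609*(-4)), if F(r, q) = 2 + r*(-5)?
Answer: I*√2789 ≈ 52.811*I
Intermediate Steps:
F(r, q) = 2 - 5*r
√(F(71, 18) + 609*(-4)) = √((2 - 5*71) + 609*(-4)) = √((2 - 355) - 2436) = √(-353 - 2436) = √(-2789) = I*√2789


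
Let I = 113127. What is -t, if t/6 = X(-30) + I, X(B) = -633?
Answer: -674964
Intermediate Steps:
t = 674964 (t = 6*(-633 + 113127) = 6*112494 = 674964)
-t = -1*674964 = -674964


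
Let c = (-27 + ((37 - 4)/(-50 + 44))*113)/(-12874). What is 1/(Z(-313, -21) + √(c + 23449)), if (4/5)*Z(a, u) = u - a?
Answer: 9398020/2826511151 - 2*√3886442701113/2826511151 ≈ 0.0019300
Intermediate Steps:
Z(a, u) = -5*a/4 + 5*u/4 (Z(a, u) = 5*(u - a)/4 = -5*a/4 + 5*u/4)
c = 1297/25748 (c = (-27 + (33/(-6))*113)*(-1/12874) = (-27 + (33*(-⅙))*113)*(-1/12874) = (-27 - 11/2*113)*(-1/12874) = (-27 - 1243/2)*(-1/12874) = -1297/2*(-1/12874) = 1297/25748 ≈ 0.050373)
1/(Z(-313, -21) + √(c + 23449)) = 1/((-5/4*(-313) + (5/4)*(-21)) + √(1297/25748 + 23449)) = 1/((1565/4 - 105/4) + √(603766149/25748)) = 1/(365 + √3886442701113/12874)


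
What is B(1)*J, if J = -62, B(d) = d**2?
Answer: -62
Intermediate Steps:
B(1)*J = 1**2*(-62) = 1*(-62) = -62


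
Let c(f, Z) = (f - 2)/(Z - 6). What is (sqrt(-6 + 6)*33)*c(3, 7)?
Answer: 0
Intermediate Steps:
c(f, Z) = (-2 + f)/(-6 + Z)
(sqrt(-6 + 6)*33)*c(3, 7) = (sqrt(-6 + 6)*33)*((-2 + 3)/(-6 + 7)) = (sqrt(0)*33)*(1/1) = (0*33)*(1*1) = 0*1 = 0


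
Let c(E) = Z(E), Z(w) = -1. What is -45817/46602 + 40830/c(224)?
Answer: -1902805477/46602 ≈ -40831.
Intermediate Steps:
c(E) = -1
-45817/46602 + 40830/c(224) = -45817/46602 + 40830/(-1) = -45817*1/46602 + 40830*(-1) = -45817/46602 - 40830 = -1902805477/46602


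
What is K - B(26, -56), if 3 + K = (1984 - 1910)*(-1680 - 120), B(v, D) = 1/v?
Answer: -3463279/26 ≈ -1.3320e+5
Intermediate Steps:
K = -133203 (K = -3 + (1984 - 1910)*(-1680 - 120) = -3 + 74*(-1800) = -3 - 133200 = -133203)
K - B(26, -56) = -133203 - 1/26 = -3463279/26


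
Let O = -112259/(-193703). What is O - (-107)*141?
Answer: 2922509420/193703 ≈ 15088.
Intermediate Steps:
O = 112259/193703 (O = -112259*(-1/193703) = 112259/193703 ≈ 0.57954)
O - (-107)*141 = 112259/193703 - (-107)*141 = 112259/193703 - 1*(-15087) = 112259/193703 + 15087 = 2922509420/193703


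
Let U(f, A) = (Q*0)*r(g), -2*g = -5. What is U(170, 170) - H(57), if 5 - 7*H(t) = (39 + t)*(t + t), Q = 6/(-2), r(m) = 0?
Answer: 10939/7 ≈ 1562.7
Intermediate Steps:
g = 5/2 (g = -½*(-5) = 5/2 ≈ 2.5000)
Q = -3 (Q = 6*(-½) = -3)
U(f, A) = 0 (U(f, A) = -3*0*0 = 0*0 = 0)
H(t) = 5/7 - 2*t*(39 + t)/7 (H(t) = 5/7 - (39 + t)*(t + t)/7 = 5/7 - (39 + t)*2*t/7 = 5/7 - 2*t*(39 + t)/7)
U(170, 170) - H(57) = 0 - (5/7 - 78/7*57 - 2/7*57²) = 0 - (5/7 - 4446/7 - 2/7*3249) = 0 - (5/7 - 4446/7 - 6498/7) = 0 - 1*(-10939/7) = 0 + 10939/7 = 10939/7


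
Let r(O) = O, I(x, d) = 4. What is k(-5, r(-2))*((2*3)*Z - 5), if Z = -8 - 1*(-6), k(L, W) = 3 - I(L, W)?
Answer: 17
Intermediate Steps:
k(L, W) = -1 (k(L, W) = 3 - 1*4 = 3 - 4 = -1)
Z = -2 (Z = -8 + 6 = -2)
k(-5, r(-2))*((2*3)*Z - 5) = -((2*3)*(-2) - 5) = -(6*(-2) - 5) = -(-12 - 5) = -1*(-17) = 17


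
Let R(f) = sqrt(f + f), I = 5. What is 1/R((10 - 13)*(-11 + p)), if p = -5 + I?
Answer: sqrt(66)/66 ≈ 0.12309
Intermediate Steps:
p = 0 (p = -5 + 5 = 0)
R(f) = sqrt(2)*sqrt(f) (R(f) = sqrt(2*f) = sqrt(2)*sqrt(f))
1/R((10 - 13)*(-11 + p)) = 1/(sqrt(2)*sqrt((10 - 13)*(-11 + 0))) = 1/(sqrt(2)*sqrt(-3*(-11))) = 1/(sqrt(2)*sqrt(33)) = 1/(sqrt(66)) = sqrt(66)/66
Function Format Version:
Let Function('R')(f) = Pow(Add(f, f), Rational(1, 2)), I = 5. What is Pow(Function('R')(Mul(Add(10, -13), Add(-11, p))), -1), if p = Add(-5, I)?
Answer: Mul(Rational(1, 66), Pow(66, Rational(1, 2))) ≈ 0.12309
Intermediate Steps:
p = 0 (p = Add(-5, 5) = 0)
Function('R')(f) = Mul(Pow(2, Rational(1, 2)), Pow(f, Rational(1, 2))) (Function('R')(f) = Pow(Mul(2, f), Rational(1, 2)) = Mul(Pow(2, Rational(1, 2)), Pow(f, Rational(1, 2))))
Pow(Function('R')(Mul(Add(10, -13), Add(-11, p))), -1) = Pow(Mul(Pow(2, Rational(1, 2)), Pow(Mul(Add(10, -13), Add(-11, 0)), Rational(1, 2))), -1) = Pow(Mul(Pow(2, Rational(1, 2)), Pow(Mul(-3, -11), Rational(1, 2))), -1) = Pow(Mul(Pow(2, Rational(1, 2)), Pow(33, Rational(1, 2))), -1) = Pow(Pow(66, Rational(1, 2)), -1) = Mul(Rational(1, 66), Pow(66, Rational(1, 2)))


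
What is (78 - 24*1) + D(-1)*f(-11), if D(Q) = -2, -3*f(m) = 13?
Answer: 188/3 ≈ 62.667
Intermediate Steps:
f(m) = -13/3 (f(m) = -1/3*13 = -13/3)
(78 - 24*1) + D(-1)*f(-11) = (78 - 24*1) - 2*(-13/3) = (78 - 24) + 26/3 = 54 + 26/3 = 188/3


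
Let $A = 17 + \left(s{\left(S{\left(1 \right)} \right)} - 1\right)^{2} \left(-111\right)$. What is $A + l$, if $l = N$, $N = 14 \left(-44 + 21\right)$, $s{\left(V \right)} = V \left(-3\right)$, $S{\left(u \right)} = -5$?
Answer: $-22061$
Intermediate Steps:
$s{\left(V \right)} = - 3 V$
$N = -322$ ($N = 14 \left(-23\right) = -322$)
$l = -322$
$A = -21739$ ($A = 17 + \left(\left(-3\right) \left(-5\right) - 1\right)^{2} \left(-111\right) = 17 + \left(15 - 1\right)^{2} \left(-111\right) = 17 + 14^{2} \left(-111\right) = 17 + 196 \left(-111\right) = 17 - 21756 = -21739$)
$A + l = -21739 - 322 = -22061$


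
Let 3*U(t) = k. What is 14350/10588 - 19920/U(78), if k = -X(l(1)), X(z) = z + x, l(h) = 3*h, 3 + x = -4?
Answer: -79085185/5294 ≈ -14939.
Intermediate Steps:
x = -7 (x = -3 - 4 = -7)
X(z) = -7 + z (X(z) = z - 7 = -7 + z)
k = 4 (k = -(-7 + 3*1) = -(-7 + 3) = -1*(-4) = 4)
U(t) = 4/3 (U(t) = (⅓)*4 = 4/3)
14350/10588 - 19920/U(78) = 14350/10588 - 19920/4/3 = 14350*(1/10588) - 19920*¾ = 7175/5294 - 14940 = -79085185/5294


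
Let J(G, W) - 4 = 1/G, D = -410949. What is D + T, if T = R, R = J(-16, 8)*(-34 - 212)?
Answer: -3295341/8 ≈ -4.1192e+5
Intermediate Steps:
J(G, W) = 4 + 1/G
R = -7749/8 (R = (4 + 1/(-16))*(-34 - 212) = (4 - 1/16)*(-246) = (63/16)*(-246) = -7749/8 ≈ -968.63)
T = -7749/8 ≈ -968.63
D + T = -410949 - 7749/8 = -3295341/8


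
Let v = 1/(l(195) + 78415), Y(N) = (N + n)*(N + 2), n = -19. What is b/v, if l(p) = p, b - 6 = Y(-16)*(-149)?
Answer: -5738844440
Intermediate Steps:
Y(N) = (-19 + N)*(2 + N) (Y(N) = (N - 19)*(N + 2) = (-19 + N)*(2 + N))
b = -73004 (b = 6 + (-38 + (-16)² - 17*(-16))*(-149) = 6 + (-38 + 256 + 272)*(-149) = 6 + 490*(-149) = 6 - 73010 = -73004)
v = 1/78610 (v = 1/(195 + 78415) = 1/78610 ≈ 1.2721e-5)
b/v = -73004/1/78610 = -73004*78610 = -5738844440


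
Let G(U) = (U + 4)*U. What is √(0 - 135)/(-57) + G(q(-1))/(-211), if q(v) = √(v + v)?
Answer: 2/211 - 4*I*√2/211 - I*√15/19 ≈ 0.0094787 - 0.23065*I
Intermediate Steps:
q(v) = √2*√v (q(v) = √(2*v) = √2*√v)
G(U) = U*(4 + U) (G(U) = (4 + U)*U = U*(4 + U))
√(0 - 135)/(-57) + G(q(-1))/(-211) = √(0 - 135)/(-57) + ((√2*√(-1))*(4 + √2*√(-1)))/(-211) = √(-135)*(-1/57) + ((√2*I)*(4 + √2*I))*(-1/211) = (3*I*√15)*(-1/57) + ((I*√2)*(4 + I*√2))*(-1/211) = -I*√15/19 + (I*√2*(4 + I*√2))*(-1/211) = -I*√15/19 - I*√2*(4 + I*√2)/211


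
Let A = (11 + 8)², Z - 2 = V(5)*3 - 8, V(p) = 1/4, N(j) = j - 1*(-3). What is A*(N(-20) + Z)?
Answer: -32129/4 ≈ -8032.3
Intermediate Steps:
N(j) = 3 + j (N(j) = j + 3 = 3 + j)
V(p) = ¼
Z = -21/4 (Z = 2 + ((¼)*3 - 8) = 2 + (¾ - 8) = 2 - 29/4 = -21/4 ≈ -5.2500)
A = 361 (A = 19² = 361)
A*(N(-20) + Z) = 361*((3 - 20) - 21/4) = 361*(-17 - 21/4) = 361*(-89/4) = -32129/4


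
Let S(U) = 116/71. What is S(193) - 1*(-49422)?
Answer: 3509078/71 ≈ 49424.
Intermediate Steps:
S(U) = 116/71 (S(U) = 116*(1/71) = 116/71)
S(193) - 1*(-49422) = 116/71 - 1*(-49422) = 116/71 + 49422 = 3509078/71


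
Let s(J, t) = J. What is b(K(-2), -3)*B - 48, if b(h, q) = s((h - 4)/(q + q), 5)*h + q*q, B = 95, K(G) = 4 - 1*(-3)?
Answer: 949/2 ≈ 474.50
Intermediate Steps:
K(G) = 7 (K(G) = 4 + 3 = 7)
b(h, q) = q² + h*(-4 + h)/(2*q) (b(h, q) = ((h - 4)/(q + q))*h + q*q = ((-4 + h)/((2*q)))*h + q² = ((-4 + h)*(1/(2*q)))*h + q² = ((-4 + h)/(2*q))*h + q² = h*(-4 + h)/(2*q) + q² = q² + h*(-4 + h)/(2*q))
b(K(-2), -3)*B - 48 = (((-3)³ + (½)*7*(-4 + 7))/(-3))*95 - 48 = -(-27 + (½)*7*3)/3*95 - 48 = -(-27 + 21/2)/3*95 - 48 = -⅓*(-33/2)*95 - 48 = (11/2)*95 - 48 = 1045/2 - 48 = 949/2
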